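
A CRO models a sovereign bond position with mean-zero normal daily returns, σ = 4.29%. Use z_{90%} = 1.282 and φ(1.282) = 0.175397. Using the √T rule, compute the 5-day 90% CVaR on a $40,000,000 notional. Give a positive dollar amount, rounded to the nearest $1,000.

σ_{5d} = 4.29% × √5 = 9.593%.
ES multiplier = φ(z)/(1−α) = 0.175397/0.1 = 1.754.
ES = 9.593% × 1.754 = 16.826%; on $40,000,000: $6,730,400.

$6,730,000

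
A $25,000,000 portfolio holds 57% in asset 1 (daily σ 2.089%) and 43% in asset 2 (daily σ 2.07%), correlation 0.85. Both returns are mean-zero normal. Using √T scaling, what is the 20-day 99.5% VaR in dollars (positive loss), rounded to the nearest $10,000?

σ_p = √(0.57²·2.089² + 0.43²·2.07² + 2·0.85·0.57·0.43·2.089·2.07) = 2.003%.
σ_{20d} = 2.003% × √20 = 8.958%.
z(99.5%) = 2.576.
VaR = 2.576 × 8.958% = 23.076%; on $25,000,000 that is $5,769,000.

$5,770,000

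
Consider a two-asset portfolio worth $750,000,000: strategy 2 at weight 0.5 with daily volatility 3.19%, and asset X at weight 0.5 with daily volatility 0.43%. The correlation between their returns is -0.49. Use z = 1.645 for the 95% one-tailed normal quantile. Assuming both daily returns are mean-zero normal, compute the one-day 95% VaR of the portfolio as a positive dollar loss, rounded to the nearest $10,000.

σ_p² = 0.5²·3.19² + 0.5²·0.43² + 2·-0.49·0.5·0.5·3.19·0.43 = 2.2542 (%²).
σ_p = √2.2542 = 1.501%.
VaR = 1.645 × 1.501% = 2.469%; on $750,000,000 that is $18,517,500.

$18,520,000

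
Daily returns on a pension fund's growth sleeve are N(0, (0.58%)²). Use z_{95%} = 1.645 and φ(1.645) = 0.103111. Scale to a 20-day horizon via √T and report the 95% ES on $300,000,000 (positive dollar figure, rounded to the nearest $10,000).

$16,050,000

σ_{20d} = 0.58% × √20 = 2.594%.
ES multiplier = φ(z)/(1−α) = 0.103111/0.05 = 2.062.
ES = 2.594% × 2.062 = 5.349%; on $300,000,000: $16,047,000.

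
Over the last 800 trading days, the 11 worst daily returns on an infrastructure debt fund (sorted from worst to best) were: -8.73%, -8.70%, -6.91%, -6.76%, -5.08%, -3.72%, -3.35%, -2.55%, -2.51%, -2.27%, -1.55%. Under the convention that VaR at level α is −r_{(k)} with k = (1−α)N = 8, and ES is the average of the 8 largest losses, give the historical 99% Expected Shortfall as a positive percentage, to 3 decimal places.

5.725%

The 8 worst returns sum to -45.80%.
ES = −(-45.80%) / 8 = 5.725%.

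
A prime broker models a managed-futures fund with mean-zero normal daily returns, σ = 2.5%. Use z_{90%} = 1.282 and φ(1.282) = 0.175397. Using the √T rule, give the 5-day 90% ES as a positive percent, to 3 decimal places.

σ_{5d} = 2.5% × √5 = 5.590%.
ES multiplier = φ(z)/(1−α) = 0.175397/0.1 = 1.754.
ES = 5.590% × 1.754 = 9.805%.

9.805%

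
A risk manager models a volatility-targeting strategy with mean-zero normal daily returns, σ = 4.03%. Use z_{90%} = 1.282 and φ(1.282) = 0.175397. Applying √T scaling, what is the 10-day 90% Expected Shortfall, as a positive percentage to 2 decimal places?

22.35%

σ_{10d} = 4.03% × √10 = 12.744%.
ES multiplier = φ(z)/(1−α) = 0.175397/0.1 = 1.754.
ES = 12.744% × 1.754 = 22.353%.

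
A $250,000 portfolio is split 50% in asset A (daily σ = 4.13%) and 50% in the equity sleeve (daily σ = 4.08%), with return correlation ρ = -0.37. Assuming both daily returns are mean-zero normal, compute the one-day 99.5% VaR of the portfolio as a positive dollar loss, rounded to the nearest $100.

$14,800

σ_p² = 0.5²·4.13² + 0.5²·4.08² + 2·-0.37·0.5·0.5·4.13·4.08 = 5.3085 (%²).
σ_p = √5.3085 = 2.304%.
At 99.5%, z = 2.576.
VaR = 2.576 × 2.304% = 5.935%; on $250,000 that is $14,837.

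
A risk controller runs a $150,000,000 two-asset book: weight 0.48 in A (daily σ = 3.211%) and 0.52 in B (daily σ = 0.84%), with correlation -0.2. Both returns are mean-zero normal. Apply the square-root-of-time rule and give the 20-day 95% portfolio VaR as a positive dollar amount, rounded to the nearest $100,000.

σ_p = √(0.48²·3.211² + 0.52²·0.84² + 2·-0.2·0.48·0.52·3.211·0.84) = 1.516%.
σ_{20d} = 1.516% × √20 = 6.780%.
z(95%) = 1.645.
VaR = 1.645 × 6.780% = 11.153%; on $150,000,000 that is $16,729,500.

$16,700,000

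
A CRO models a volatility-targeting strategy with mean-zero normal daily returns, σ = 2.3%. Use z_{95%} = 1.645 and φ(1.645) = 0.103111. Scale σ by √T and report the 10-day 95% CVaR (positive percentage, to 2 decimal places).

σ_{10d} = 2.3% × √10 = 7.273%.
ES multiplier = φ(z)/(1−α) = 0.103111/0.05 = 2.062.
ES = 7.273% × 2.062 = 14.997%.

15.00%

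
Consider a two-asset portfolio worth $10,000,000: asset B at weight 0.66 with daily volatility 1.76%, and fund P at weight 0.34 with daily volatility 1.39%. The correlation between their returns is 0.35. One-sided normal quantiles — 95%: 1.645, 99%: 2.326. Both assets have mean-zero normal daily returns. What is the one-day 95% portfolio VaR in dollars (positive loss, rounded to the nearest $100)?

σ_p² = 0.66²·1.76² + 0.34²·1.39² + 2·0.35·0.66·0.34·1.76·1.39 = 1.9569 (%²).
σ_p = √1.9569 = 1.399%.
VaR = 1.645 × 1.399% = 2.301%; on $10,000,000 that is $230,100.

$230,100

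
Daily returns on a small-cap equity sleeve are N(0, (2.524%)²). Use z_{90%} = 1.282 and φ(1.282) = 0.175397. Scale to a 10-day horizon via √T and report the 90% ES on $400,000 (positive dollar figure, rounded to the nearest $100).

$56,000

σ_{10d} = 2.524% × √10 = 7.982%.
ES multiplier = φ(z)/(1−α) = 0.175397/0.1 = 1.754.
ES = 7.982% × 1.754 = 14.000%; on $400,000: $56,000.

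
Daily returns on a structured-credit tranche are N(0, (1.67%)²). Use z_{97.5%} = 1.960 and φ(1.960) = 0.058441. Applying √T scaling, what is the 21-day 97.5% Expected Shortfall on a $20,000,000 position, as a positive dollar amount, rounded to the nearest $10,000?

σ_{21d} = 1.67% × √21 = 7.653%.
ES multiplier = φ(z)/(1−α) = 0.058441/0.025 = 2.338.
ES = 7.653% × 2.338 = 17.893%; on $20,000,000: $3,578,600.

$3,580,000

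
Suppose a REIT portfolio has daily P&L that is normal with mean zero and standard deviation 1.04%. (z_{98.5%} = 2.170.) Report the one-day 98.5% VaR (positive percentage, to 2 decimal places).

2.26%

VaR = z·σ = 2.170 × 1.04% = 2.257%.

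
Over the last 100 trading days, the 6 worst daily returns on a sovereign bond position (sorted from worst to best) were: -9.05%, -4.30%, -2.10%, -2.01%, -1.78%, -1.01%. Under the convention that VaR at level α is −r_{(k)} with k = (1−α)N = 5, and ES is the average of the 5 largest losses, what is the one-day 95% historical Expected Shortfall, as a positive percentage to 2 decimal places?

The 5 worst returns sum to -19.24%.
ES = −(-19.24%) / 5 = 3.848% ≈ 3.85%.

3.85%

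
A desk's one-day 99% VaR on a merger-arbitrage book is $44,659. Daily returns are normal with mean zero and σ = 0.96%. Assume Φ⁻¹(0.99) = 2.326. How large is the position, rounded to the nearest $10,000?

VaR as a fraction of value: z·σ = 2.326 × 0.96% = 2.23296%.
Position = $44,659 / 0.0223296 = $1,999,991.

$2,000,000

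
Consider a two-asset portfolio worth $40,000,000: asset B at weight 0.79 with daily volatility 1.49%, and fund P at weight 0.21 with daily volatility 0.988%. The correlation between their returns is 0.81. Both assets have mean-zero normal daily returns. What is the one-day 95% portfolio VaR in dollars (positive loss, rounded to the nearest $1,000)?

$889,000

σ_p² = 0.79²·1.49² + 0.21²·0.988² + 2·0.81·0.79·0.21·1.49·0.988 = 1.8243 (%²).
σ_p = √1.8243 = 1.351%.
At 95%, z = 1.645.
VaR = 1.645 × 1.351% = 2.222%; on $40,000,000 that is $888,800.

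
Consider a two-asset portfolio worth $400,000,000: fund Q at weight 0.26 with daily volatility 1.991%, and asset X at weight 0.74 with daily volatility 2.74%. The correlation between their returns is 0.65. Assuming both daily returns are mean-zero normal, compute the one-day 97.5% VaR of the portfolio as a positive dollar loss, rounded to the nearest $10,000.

σ_p² = 0.26²·1.991² + 0.74²·2.74² + 2·0.65·0.26·0.74·1.991·2.74 = 5.7436 (%²).
σ_p = √5.7436 = 2.397%.
At 97.5%, z = 1.960.
VaR = 1.960 × 2.397% = 4.698%; on $400,000,000 that is $18,792,000.

$18,790,000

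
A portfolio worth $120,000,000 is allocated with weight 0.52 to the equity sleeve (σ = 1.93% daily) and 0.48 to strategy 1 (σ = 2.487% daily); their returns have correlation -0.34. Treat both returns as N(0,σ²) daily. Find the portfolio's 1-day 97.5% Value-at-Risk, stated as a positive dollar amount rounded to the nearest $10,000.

$2,990,000

σ_p² = 0.52²·1.93² + 0.48²·2.487² + 2·-0.34·0.52·0.48·1.93·2.487 = 1.6176 (%²).
σ_p = √1.6176 = 1.272%.
At 97.5%, z = 1.960.
VaR = 1.960 × 1.272% = 2.493%; on $120,000,000 that is $2,991,600.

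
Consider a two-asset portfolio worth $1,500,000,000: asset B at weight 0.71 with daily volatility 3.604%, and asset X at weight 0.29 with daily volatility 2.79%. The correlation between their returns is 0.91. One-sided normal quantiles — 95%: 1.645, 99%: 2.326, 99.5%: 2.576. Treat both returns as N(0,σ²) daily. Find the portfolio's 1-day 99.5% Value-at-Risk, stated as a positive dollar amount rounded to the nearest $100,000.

σ_p² = 0.71²·3.604² + 0.29²·2.79² + 2·0.91·0.71·0.29·3.604·2.79 = 10.9704 (%²).
σ_p = √10.9704 = 3.312%.
VaR = 2.576 × 3.312% = 8.532%; on $1,500,000,000 that is $127,980,000.

$128,000,000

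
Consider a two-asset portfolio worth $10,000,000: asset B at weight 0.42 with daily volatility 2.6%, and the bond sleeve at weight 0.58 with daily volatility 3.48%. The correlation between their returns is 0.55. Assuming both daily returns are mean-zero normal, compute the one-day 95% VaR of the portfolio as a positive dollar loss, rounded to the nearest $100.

$456,200

σ_p² = 0.42²·2.6² + 0.58²·3.48² + 2·0.55·0.42·0.58·2.6·3.48 = 7.6909 (%²).
σ_p = √7.6909 = 2.773%.
At 95%, z = 1.645.
VaR = 1.645 × 2.773% = 4.562%; on $10,000,000 that is $456,200.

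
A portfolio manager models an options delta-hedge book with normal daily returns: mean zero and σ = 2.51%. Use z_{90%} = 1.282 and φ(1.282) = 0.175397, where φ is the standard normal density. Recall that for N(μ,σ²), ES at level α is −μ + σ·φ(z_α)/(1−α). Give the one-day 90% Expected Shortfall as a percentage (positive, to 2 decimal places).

4.40%

Tail multiplier: φ(z)/(1−α) = 0.175397 / 0.1 = 1.754.
ES = 2.51% × 1.754 = 4.403%.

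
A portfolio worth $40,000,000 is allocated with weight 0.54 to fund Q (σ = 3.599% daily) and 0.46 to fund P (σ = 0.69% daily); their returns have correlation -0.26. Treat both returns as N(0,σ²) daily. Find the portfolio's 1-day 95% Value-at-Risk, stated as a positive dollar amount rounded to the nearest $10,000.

σ_p² = 0.54²·3.599² + 0.46²·0.69² + 2·-0.26·0.54·0.46·3.599·0.69 = 3.5570 (%²).
σ_p = √3.5570 = 1.886%.
At 95%, z = 1.645.
VaR = 1.645 × 1.886% = 3.102%; on $40,000,000 that is $1,240,800.

$1,240,000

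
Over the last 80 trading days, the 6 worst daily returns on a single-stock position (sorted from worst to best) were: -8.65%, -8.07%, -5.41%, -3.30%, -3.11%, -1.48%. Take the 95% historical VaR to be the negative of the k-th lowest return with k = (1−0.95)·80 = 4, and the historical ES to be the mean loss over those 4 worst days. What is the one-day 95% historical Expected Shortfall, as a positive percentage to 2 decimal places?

The 4 worst returns sum to -25.43%.
ES = −(-25.43%) / 4 = 6.3575% ≈ 6.36%.

6.36%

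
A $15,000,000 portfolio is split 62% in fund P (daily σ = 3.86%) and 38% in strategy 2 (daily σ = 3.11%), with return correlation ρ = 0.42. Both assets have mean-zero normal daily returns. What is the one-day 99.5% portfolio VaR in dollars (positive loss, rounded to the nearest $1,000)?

$1,191,000

σ_p² = 0.62²·3.86² + 0.38²·3.11² + 2·0.42·0.62·0.38·3.86·3.11 = 9.4998 (%²).
σ_p = √9.4998 = 3.082%.
At 99.5%, z = 2.576.
VaR = 2.576 × 3.082% = 7.939%; on $15,000,000 that is $1,190,850.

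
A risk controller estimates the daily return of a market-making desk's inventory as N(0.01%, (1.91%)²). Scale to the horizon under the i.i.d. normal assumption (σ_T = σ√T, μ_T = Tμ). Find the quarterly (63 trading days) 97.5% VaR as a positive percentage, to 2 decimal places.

29.08%

At 97.5%, z = 1.960.
σ_{63d} = 1.91% × √63 = 15.160%; μ_{63d} = 63 × 0.01% = 0.630%.
VaR = −(0.630%) + 1.960 × 15.160% = 29.084%.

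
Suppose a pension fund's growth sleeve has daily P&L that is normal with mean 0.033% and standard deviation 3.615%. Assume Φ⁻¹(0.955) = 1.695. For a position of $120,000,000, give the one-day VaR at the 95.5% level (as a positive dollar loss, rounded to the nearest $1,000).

$7,313,000

VaR = −μ + z·σ = −(0.033%) + 1.695 × 3.615% = 6.094%.
On $120,000,000: 0.06094 × $120,000,000 = $7,312,800.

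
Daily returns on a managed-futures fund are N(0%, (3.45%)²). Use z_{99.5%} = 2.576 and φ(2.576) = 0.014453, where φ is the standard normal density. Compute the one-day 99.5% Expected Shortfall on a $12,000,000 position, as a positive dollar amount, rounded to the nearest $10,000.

Tail multiplier: φ(z)/(1−α) = 0.014453 / 0.005 = 2.891.
ES = 3.45% × 2.891 = 9.974%.
On $12,000,000: 0.09974 × $12,000,000 = $1,196,880.

$1,200,000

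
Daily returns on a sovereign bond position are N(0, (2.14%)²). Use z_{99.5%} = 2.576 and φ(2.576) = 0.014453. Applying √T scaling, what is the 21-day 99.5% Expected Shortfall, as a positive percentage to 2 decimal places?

σ_{21d} = 2.14% × √21 = 9.807%.
ES multiplier = φ(z)/(1−α) = 0.014453/0.005 = 2.891.
ES = 9.807% × 2.891 = 28.352%.

28.35%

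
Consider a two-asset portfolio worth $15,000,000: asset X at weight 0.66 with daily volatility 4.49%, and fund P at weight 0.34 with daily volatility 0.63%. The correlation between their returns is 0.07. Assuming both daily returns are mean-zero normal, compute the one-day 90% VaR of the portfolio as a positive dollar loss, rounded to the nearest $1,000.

σ_p² = 0.66²·4.49² + 0.34²·0.63² + 2·0.07·0.66·0.34·4.49·0.63 = 8.9165 (%²).
σ_p = √8.9165 = 2.986%.
At 90%, z = 1.282.
VaR = 1.282 × 2.986% = 3.828%; on $15,000,000 that is $574,200.

$574,000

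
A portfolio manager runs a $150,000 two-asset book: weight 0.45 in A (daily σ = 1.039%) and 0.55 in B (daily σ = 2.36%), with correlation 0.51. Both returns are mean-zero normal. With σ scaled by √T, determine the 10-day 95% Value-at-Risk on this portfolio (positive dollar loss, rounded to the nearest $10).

$12,390

σ_p = √(0.45²·1.039² + 0.55²·2.36² + 2·0.51·0.45·0.55·1.039·2.36) = 1.588%.
σ_{10d} = 1.588% × √10 = 5.022%.
z(95%) = 1.645.
VaR = 1.645 × 5.022% = 8.261%; on $150,000 that is $12,391.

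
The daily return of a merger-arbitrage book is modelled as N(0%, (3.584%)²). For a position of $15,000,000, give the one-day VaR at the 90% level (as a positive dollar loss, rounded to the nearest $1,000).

$689,000

At 90% one-sided, z = 1.282.
VaR = z·σ = 1.282 × 3.584% = 4.595%.
On $15,000,000: 0.04595 × $15,000,000 = $689,250.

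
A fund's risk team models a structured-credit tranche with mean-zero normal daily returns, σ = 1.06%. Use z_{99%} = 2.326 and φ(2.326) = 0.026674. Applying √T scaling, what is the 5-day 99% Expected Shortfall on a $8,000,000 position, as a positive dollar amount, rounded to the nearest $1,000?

σ_{5d} = 1.06% × √5 = 2.370%.
ES multiplier = φ(z)/(1−α) = 0.026674/0.01 = 2.667.
ES = 2.370% × 2.667 = 6.321%; on $8,000,000: $505,680.

$506,000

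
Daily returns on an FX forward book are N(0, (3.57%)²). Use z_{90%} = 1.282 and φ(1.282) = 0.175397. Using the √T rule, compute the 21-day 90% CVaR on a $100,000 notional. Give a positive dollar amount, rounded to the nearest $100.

σ_{21d} = 3.57% × √21 = 16.360%.
ES multiplier = φ(z)/(1−α) = 0.175397/0.1 = 1.754.
ES = 16.360% × 1.754 = 28.695%; on $100,000: $28,695.

$28,700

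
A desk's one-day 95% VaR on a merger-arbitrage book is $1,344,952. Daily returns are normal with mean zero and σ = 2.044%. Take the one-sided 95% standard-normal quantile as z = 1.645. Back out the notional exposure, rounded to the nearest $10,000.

VaR as a fraction of value: z·σ = 1.645 × 2.044% = 3.36238%.
Position = $1,344,952 / 0.0336238 = $40,000,000.

$40,000,000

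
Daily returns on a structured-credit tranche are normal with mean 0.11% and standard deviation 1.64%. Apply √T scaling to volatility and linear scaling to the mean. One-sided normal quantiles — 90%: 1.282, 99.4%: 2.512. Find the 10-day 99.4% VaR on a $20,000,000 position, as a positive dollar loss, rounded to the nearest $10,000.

$2,390,000

σ_{10d} = 1.64% × √10 = 5.186%; μ_{10d} = 10 × 0.11% = 1.100%.
VaR = −(1.100%) + 2.512 × 5.186% = 11.927%.
On $20,000,000: 0.11927 × $20,000,000 = $2,385,400.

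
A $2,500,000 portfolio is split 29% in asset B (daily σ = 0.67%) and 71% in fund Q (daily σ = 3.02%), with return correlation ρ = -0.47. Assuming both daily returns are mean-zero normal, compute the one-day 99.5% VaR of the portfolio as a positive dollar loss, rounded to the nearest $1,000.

$133,000

σ_p² = 0.29²·0.67² + 0.71²·3.02² + 2·-0.47·0.29·0.71·0.67·3.02 = 4.2437 (%²).
σ_p = √4.2437 = 2.060%.
At 99.5%, z = 2.576.
VaR = 2.576 × 2.060% = 5.307%; on $2,500,000 that is $132,675.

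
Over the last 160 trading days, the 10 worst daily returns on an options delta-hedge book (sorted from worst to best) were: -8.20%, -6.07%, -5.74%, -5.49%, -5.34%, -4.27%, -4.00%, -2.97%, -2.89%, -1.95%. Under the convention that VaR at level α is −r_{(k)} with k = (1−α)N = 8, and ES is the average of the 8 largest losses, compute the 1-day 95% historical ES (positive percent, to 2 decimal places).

5.26%

The 8 worst returns sum to -42.08%.
ES = −(-42.08%) / 8 = 5.26%.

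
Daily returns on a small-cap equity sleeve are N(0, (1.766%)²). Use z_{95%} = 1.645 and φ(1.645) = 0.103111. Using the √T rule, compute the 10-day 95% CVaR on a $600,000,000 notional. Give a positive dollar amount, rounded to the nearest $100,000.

$69,100,000

σ_{10d} = 1.766% × √10 = 5.585%.
ES multiplier = φ(z)/(1−α) = 0.103111/0.05 = 2.062.
ES = 5.585% × 2.062 = 11.516%; on $600,000,000: $69,096,000.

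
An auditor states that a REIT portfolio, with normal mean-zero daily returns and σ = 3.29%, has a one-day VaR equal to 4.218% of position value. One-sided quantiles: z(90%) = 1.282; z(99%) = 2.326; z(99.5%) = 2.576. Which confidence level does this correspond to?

Implied z = VaR/σ = 4.218 / 3.29 = 1.282.
This matches z(90%) = 1.282.

90%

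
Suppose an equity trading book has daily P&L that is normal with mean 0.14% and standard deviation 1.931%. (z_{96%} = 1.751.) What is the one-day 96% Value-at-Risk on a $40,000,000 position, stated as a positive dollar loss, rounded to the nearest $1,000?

VaR = −μ + z·σ = −(0.14%) + 1.751 × 1.931% = 3.241%.
On $40,000,000: 0.03241 × $40,000,000 = $1,296,400.

$1,296,000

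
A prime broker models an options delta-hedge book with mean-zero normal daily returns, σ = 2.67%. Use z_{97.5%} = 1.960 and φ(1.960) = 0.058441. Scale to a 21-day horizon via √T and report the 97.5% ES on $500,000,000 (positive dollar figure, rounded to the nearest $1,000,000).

σ_{21d} = 2.67% × √21 = 12.235%.
ES multiplier = φ(z)/(1−α) = 0.058441/0.025 = 2.338.
ES = 12.235% × 2.338 = 28.605%; on $500,000,000: $143,025,000.

$143,000,000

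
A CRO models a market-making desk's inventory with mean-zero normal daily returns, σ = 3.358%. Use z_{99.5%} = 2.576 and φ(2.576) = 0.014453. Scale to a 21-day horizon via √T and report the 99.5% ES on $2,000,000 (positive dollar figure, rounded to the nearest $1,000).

$890,000

σ_{21d} = 3.358% × √21 = 15.388%.
ES multiplier = φ(z)/(1−α) = 0.014453/0.005 = 2.891.
ES = 15.388% × 2.891 = 44.487%; on $2,000,000: $889,740.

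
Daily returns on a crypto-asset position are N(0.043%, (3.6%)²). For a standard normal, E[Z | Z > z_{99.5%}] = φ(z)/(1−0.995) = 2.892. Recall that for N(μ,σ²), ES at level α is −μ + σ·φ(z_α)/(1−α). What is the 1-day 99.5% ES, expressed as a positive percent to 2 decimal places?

10.37%

ES = −(0.043%) + 3.6% × 2.892 = 10.368%.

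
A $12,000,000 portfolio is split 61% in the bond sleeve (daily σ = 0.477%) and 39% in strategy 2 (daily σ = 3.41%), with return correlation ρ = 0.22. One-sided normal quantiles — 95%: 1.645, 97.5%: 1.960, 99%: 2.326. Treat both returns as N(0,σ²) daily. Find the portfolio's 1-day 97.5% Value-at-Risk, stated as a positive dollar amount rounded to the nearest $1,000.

$335,000

σ_p² = 0.61²·0.477² + 0.39²·3.41² + 2·0.22·0.61·0.39·0.477·3.41 = 2.0236 (%²).
σ_p = √2.0236 = 1.423%.
VaR = 1.960 × 1.423% = 2.789%; on $12,000,000 that is $334,680.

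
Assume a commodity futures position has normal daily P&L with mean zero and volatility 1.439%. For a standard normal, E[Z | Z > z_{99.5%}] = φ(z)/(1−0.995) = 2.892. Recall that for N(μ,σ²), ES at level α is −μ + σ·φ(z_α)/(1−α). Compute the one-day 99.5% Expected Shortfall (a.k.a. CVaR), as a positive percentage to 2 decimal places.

ES = 1.439% × 2.892 = 4.162%.

4.16%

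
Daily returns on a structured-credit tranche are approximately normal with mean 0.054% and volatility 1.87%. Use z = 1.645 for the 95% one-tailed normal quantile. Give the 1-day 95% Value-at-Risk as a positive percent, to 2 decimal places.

3.02%

VaR = −μ + z·σ = −(0.054%) + 1.645 × 1.87% = 3.022%.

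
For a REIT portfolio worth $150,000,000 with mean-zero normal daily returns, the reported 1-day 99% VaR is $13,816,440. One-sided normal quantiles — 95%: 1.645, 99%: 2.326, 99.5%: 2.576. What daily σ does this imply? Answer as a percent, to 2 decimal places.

VaR as a fraction: $13,816,440 / $150,000,000 = 9.211%.
σ = VaR / z = 9.211% / 2.326 = 3.960%.

3.96%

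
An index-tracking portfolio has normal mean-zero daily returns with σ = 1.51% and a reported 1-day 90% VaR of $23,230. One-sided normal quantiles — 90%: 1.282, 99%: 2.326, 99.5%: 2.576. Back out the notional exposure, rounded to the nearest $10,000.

$1,200,000

VaR as a fraction of value: z·σ = 1.282 × 1.51% = 1.93582%.
Position = $23,230 / 0.0193582 = $1,200,008.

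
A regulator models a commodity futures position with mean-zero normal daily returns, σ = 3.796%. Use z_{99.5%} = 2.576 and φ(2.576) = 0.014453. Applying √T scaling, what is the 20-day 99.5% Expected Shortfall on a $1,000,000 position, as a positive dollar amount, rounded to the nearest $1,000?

σ_{20d} = 3.796% × √20 = 16.976%.
ES multiplier = φ(z)/(1−α) = 0.014453/0.005 = 2.891.
ES = 16.976% × 2.891 = 49.078%; on $1,000,000: $490,780.

$491,000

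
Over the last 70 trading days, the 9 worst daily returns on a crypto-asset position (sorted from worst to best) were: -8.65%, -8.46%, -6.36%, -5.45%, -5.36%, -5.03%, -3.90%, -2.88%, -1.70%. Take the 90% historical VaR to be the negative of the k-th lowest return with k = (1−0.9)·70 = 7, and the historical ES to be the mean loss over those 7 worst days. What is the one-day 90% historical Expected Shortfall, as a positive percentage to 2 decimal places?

The 7 worst returns sum to -43.21%.
ES = −(-43.21%) / 7 = 6.1728…% ≈ 6.17%.

6.17%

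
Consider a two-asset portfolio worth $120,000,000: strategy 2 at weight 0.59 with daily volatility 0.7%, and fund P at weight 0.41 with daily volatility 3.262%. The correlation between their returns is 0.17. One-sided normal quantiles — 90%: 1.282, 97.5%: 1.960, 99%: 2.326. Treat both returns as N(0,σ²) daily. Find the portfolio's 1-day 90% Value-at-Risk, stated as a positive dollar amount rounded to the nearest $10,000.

$2,250,000

σ_p² = 0.59²·0.7² + 0.41²·3.262² + 2·0.17·0.59·0.41·0.7·3.262 = 2.1471 (%²).
σ_p = √2.1471 = 1.465%.
VaR = 1.282 × 1.465% = 1.878%; on $120,000,000 that is $2,253,600.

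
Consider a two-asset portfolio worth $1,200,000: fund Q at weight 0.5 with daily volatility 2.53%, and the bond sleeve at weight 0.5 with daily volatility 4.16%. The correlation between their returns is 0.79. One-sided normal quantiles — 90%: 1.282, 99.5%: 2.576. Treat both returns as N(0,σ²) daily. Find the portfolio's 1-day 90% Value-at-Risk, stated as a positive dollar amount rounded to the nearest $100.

$48,900

σ_p² = 0.5²·2.53² + 0.5²·4.16² + 2·0.79·0.5·0.5·2.53·4.16 = 10.0839 (%²).
σ_p = √10.0839 = 3.176%.
VaR = 1.282 × 3.176% = 4.072%; on $1,200,000 that is $48,864.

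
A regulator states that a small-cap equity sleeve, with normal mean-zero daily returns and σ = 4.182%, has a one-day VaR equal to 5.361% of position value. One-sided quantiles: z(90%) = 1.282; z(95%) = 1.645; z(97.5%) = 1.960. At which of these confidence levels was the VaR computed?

90%

Implied z = VaR/σ = 5.361 / 4.182 = 1.282.
This matches z(90%) = 1.282.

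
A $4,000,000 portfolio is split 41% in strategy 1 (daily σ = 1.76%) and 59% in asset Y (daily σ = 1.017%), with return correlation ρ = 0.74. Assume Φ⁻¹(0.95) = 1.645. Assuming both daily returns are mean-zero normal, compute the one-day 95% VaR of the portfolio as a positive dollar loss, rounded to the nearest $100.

$81,200

σ_p² = 0.41²·1.76² + 0.59²·1.017² + 2·0.74·0.41·0.59·1.76·1.017 = 1.5216 (%²).
σ_p = √1.5216 = 1.234%.
VaR = 1.645 × 1.234% = 2.030%; on $4,000,000 that is $81,200.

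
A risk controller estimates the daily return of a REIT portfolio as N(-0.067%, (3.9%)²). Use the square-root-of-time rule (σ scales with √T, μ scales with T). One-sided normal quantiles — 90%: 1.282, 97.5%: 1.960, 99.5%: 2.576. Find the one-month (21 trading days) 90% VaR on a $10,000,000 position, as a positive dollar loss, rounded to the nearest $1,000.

σ_{21d} = 3.9% × √21 = 17.872%; μ_{21d} = 21 × -0.067% = -1.407%.
VaR = −(-1.407%) + 1.282 × 17.872% = 24.319%.
On $10,000,000: 0.24319 × $10,000,000 = $2,431,900.

$2,432,000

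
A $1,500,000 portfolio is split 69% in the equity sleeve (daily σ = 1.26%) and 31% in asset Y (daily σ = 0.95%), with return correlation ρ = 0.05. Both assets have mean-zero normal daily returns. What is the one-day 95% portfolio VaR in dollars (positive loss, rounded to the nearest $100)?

$23,000

σ_p² = 0.69²·1.26² + 0.31²·0.95² + 2·0.05·0.69·0.31·1.26·0.95 = 0.8682 (%²).
σ_p = √0.8682 = 0.932%.
At 95%, z = 1.645.
VaR = 1.645 × 0.932% = 1.533%; on $1,500,000 that is $22,995.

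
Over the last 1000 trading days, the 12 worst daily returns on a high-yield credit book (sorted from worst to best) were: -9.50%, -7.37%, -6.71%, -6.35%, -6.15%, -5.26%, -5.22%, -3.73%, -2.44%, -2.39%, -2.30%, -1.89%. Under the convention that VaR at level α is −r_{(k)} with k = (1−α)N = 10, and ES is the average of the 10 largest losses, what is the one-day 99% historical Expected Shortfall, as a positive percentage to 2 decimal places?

The 10 worst returns sum to -55.12%.
ES = −(-55.12%) / 10 = 5.512% ≈ 5.51%.

5.51%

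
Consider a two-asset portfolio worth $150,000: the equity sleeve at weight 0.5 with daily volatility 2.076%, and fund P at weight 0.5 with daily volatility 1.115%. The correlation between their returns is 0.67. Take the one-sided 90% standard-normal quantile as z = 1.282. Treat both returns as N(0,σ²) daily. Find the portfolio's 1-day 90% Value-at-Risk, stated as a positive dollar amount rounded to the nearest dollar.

$2,829

σ_p² = 0.5²·2.076² + 0.5²·1.115² + 2·0.67·0.5·0.5·2.076·1.115 = 2.1637 (%²).
σ_p = √2.1637 = 1.471%.
VaR = 1.282 × 1.471% = 1.886%; on $150,000 that is $2,829.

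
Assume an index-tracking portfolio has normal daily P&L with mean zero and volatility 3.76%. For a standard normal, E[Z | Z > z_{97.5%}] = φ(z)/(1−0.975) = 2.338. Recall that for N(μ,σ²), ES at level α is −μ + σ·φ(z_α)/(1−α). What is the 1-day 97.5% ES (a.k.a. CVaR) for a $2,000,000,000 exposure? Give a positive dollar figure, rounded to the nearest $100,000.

$175,800,000

ES = 3.76% × 2.338 = 8.791%.
On $2,000,000,000: 0.08791 × $2,000,000,000 = $175,820,000.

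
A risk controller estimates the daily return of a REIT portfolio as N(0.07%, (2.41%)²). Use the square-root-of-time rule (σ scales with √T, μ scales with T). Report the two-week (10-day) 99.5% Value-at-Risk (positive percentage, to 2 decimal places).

At 99.5%, z = 2.576.
σ_{10d} = 2.41% × √10 = 7.621%; μ_{10d} = 10 × 0.07% = 0.700%.
VaR = −(0.700%) + 2.576 × 7.621% = 18.932%.

18.93%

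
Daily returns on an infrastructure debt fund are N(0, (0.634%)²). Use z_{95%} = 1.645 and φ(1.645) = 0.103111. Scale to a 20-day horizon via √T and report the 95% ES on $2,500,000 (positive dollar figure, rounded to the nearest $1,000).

$146,000

σ_{20d} = 0.634% × √20 = 2.835%.
ES multiplier = φ(z)/(1−α) = 0.103111/0.05 = 2.062.
ES = 2.835% × 2.062 = 5.846%; on $2,500,000: $146,150.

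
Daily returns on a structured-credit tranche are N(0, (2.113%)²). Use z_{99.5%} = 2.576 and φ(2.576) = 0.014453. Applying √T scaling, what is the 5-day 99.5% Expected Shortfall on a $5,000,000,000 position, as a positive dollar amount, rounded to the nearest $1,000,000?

$683,000,000

σ_{5d} = 2.113% × √5 = 4.725%.
ES multiplier = φ(z)/(1−α) = 0.014453/0.005 = 2.891.
ES = 4.725% × 2.891 = 13.660%; on $5,000,000,000: $683,000,000.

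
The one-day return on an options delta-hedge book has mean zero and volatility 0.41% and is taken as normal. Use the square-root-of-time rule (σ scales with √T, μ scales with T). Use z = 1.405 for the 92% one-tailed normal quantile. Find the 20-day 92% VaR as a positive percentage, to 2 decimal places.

2.58%

σ_{20d} = 0.41% × √20 = 1.834%.
VaR = 1.405 × 1.834% = 2.577%.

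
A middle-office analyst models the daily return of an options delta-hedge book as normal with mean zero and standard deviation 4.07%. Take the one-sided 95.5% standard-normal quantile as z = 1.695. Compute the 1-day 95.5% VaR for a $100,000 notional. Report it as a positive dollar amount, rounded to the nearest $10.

$6,900

VaR = z·σ = 1.695 × 4.07% = 6.899%.
On $100,000: 0.06899 × $100,000 = $6,899.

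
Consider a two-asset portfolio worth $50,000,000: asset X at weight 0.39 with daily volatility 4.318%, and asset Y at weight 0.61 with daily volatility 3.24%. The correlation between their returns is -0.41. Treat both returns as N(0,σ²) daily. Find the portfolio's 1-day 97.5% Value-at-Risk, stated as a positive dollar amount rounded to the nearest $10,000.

σ_p² = 0.39²·4.318² + 0.61²·3.24² + 2·-0.41·0.39·0.61·4.318·3.24 = 4.0129 (%²).
σ_p = √4.0129 = 2.003%.
At 97.5%, z = 1.960.
VaR = 1.960 × 2.003% = 3.926%; on $50,000,000 that is $1,963,000.

$1,960,000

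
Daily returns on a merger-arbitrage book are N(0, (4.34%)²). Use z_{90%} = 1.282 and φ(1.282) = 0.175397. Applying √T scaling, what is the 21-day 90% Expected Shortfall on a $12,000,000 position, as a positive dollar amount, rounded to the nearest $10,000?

σ_{21d} = 4.34% × √21 = 19.888%.
ES multiplier = φ(z)/(1−α) = 0.175397/0.1 = 1.754.
ES = 19.888% × 1.754 = 34.884%; on $12,000,000: $4,186,080.

$4,190,000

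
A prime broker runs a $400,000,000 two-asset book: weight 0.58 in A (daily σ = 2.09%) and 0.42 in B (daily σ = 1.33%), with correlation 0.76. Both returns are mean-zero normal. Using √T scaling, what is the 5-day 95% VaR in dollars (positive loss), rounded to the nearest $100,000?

σ_p = √(0.58²·2.09² + 0.42²·1.33² + 2·0.76·0.58·0.42·2.09·1.33) = 1.677%.
σ_{5d} = 1.677% × √5 = 3.750%.
z(95%) = 1.645.
VaR = 1.645 × 3.750% = 6.169%; on $400,000,000 that is $24,676,000.

$24,700,000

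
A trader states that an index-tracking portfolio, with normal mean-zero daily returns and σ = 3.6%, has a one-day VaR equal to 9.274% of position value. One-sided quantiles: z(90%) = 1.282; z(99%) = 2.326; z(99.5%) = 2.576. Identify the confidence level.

Implied z = VaR/σ = 9.274 / 3.6 = 2.576.
This matches z(99.5%) = 2.576.

99.5%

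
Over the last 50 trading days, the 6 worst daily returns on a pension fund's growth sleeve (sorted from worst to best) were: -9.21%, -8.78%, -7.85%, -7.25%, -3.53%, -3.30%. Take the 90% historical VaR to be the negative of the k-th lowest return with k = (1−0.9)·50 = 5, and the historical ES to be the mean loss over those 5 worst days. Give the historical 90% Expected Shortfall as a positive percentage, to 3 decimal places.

7.324%

The 5 worst returns sum to -36.62%.
ES = −(-36.62%) / 5 = 7.324%.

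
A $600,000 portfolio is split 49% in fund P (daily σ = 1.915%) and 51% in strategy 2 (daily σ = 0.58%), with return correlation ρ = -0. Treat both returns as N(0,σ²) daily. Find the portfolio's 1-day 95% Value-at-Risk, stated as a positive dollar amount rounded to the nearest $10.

σ_p² = 0.49²·1.915² + 0.51²·0.58² + 2·-0·0.49·0.51·1.915·0.58 = 0.9680 (%²).
σ_p = √0.9680 = 0.984%.
At 95%, z = 1.645.
VaR = 1.645 × 0.984% = 1.619%; on $600,000 that is $9,714.

$9,710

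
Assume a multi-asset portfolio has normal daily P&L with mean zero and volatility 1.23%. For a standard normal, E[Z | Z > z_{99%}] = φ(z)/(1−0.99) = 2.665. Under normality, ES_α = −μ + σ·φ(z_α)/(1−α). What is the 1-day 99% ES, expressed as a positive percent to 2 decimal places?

ES = 1.23% × 2.665 = 3.278%.

3.28%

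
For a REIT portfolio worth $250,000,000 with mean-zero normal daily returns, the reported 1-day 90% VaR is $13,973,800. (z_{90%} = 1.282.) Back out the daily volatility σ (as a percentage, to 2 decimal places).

VaR as a fraction: $13,973,800 / $250,000,000 = 5.590%.
σ = VaR / z = 5.590% / 1.282 = 4.360%.

4.36%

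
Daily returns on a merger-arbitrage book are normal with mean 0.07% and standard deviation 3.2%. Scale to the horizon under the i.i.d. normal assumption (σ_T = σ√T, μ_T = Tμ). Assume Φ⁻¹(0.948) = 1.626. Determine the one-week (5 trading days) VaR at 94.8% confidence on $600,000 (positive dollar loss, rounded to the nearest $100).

σ_{5d} = 3.2% × √5 = 7.155%; μ_{5d} = 5 × 0.07% = 0.350%.
VaR = −(0.350%) + 1.626 × 7.155% = 11.284%.
On $600,000: 0.11284 × $600,000 = $67,704.

$67,700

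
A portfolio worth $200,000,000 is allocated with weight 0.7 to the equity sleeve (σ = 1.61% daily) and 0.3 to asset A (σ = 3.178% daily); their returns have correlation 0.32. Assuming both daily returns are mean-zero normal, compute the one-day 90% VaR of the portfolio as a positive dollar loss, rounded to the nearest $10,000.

σ_p² = 0.7²·1.61² + 0.3²·3.178² + 2·0.32·0.7·0.3·1.61·3.178 = 2.8668 (%²).
σ_p = √2.8668 = 1.693%.
At 90%, z = 1.282.
VaR = 1.282 × 1.693% = 2.170%; on $200,000,000 that is $4,340,000.

$4,340,000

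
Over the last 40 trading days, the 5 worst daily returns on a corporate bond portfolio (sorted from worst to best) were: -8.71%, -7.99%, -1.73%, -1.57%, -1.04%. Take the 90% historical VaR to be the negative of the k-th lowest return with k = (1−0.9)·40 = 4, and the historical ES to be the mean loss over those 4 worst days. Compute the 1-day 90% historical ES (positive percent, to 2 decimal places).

The 4 worst returns sum to -20.00%.
ES = −(-20.00%) / 4 = 5% ≈ 5.00%.

5.00%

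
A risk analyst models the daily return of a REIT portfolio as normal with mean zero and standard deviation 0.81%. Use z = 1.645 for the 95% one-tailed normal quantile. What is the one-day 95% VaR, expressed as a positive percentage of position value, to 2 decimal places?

1.33%

VaR = z·σ = 1.645 × 0.81% = 1.332%.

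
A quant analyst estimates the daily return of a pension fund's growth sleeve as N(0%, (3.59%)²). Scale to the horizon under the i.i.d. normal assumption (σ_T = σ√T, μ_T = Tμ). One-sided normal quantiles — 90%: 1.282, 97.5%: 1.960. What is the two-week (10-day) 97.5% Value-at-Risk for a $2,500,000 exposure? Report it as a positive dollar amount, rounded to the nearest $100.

σ_{10d} = 3.59% × √10 = 11.353%.
VaR = 1.960 × 11.353% = 22.252%.
On $2,500,000: 0.22252 × $2,500,000 = $556,300.

$556,300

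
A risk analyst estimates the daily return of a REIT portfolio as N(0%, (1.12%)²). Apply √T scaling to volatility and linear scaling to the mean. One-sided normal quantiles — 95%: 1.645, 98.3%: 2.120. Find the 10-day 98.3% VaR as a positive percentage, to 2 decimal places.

σ_{10d} = 1.12% × √10 = 3.542%.
VaR = 2.120 × 3.542% = 7.509%.

7.51%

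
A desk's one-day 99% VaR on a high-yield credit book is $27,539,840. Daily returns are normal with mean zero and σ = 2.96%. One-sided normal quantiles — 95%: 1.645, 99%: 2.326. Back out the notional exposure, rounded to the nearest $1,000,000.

VaR as a fraction of value: z·σ = 2.326 × 2.96% = 6.88496%.
Position = $27,539,840 / 0.0688496 = $400,000,000.

$400,000,000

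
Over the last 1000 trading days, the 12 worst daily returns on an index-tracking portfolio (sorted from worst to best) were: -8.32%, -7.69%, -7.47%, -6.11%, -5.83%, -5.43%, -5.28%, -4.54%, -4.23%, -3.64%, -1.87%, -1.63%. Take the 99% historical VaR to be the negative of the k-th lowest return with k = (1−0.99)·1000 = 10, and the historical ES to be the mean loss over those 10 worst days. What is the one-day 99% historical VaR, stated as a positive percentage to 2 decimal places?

3.64%

k = 10; the 10th lowest return is -3.64%, so VaR = 3.64%.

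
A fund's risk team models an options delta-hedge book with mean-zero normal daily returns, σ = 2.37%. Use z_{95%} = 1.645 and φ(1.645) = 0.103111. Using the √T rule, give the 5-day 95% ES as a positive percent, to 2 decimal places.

10.93%

σ_{5d} = 2.37% × √5 = 5.299%.
ES multiplier = φ(z)/(1−α) = 0.103111/0.05 = 2.062.
ES = 5.299% × 2.062 = 10.927%.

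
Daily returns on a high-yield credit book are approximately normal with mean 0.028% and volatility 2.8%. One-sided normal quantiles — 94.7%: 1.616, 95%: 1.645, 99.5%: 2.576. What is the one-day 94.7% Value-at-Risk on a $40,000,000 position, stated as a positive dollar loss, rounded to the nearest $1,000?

$1,799,000

VaR = −μ + z·σ = −(0.028%) + 1.616 × 2.8% = 4.497%.
On $40,000,000: 0.04497 × $40,000,000 = $1,798,800.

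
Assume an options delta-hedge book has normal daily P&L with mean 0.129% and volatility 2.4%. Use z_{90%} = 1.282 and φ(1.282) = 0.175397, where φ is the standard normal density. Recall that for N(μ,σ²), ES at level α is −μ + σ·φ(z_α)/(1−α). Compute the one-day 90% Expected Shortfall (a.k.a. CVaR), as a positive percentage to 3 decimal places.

Tail multiplier: φ(z)/(1−α) = 0.175397 / 0.1 = 1.754.
ES = −(0.129%) + 2.4% × 1.754 = 4.081%.

4.081%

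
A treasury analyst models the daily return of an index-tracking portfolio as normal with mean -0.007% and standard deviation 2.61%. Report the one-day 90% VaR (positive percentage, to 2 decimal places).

At 90% one-sided, z = 1.282.
VaR = −μ + z·σ = −(-0.007%) + 1.282 × 2.61% = 3.353%.

3.35%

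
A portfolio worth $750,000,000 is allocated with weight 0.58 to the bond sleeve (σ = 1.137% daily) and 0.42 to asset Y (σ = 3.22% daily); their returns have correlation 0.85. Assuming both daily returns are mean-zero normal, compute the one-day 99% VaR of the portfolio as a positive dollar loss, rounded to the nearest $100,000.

$33,900,000

σ_p² = 0.58²·1.137² + 0.42²·3.22² + 2·0.85·0.58·0.42·1.137·3.22 = 3.7800 (%²).
σ_p = √3.7800 = 1.944%.
At 99%, z = 2.326.
VaR = 2.326 × 1.944% = 4.522%; on $750,000,000 that is $33,915,000.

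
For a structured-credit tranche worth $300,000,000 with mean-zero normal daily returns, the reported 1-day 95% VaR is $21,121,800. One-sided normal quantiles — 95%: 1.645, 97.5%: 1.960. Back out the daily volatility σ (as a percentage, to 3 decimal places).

VaR as a fraction: $21,121,800 / $300,000,000 = 7.041%.
σ = VaR / z = 7.041% / 1.645 = 4.280%.

4.280%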